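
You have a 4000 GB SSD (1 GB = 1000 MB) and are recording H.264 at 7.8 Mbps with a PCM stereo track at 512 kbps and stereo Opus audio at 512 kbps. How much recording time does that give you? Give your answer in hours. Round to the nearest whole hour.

1007 hours

Audio total: 512 + 512 = 1024 kbps = 1.024 Mbps.
Total bitrate: 7.8 + 1.024 = 8.824 Mbps.
Capacity: 4000 GB = 32,000,000 Mb.
Recording time: 32,000,000 / 8.824 = 3,626,473 s ≈ 1,007 hours.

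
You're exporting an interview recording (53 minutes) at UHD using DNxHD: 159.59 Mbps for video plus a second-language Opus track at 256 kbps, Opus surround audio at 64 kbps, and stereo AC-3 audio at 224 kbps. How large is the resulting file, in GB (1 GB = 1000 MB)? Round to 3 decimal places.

63.653 GB

53 min = 3180 s
Audio total: 256 + 64 + 224 = 544 kbps = 0.544 Mbps.
Total bitrate: 159.59 + 0.544 = 160.134 Mbps.
Stream data: 160.134 Mbps × 3180 s = 509226.1 Mb.
509,226 Mb ÷ 8 = 63,653 MB → 63.65 GB.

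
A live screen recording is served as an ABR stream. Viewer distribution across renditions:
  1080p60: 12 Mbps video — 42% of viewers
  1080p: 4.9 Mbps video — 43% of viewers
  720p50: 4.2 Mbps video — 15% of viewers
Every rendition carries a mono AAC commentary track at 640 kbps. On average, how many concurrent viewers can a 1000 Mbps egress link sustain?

Audio: 640 kbps = 0.640 Mbps.
Average per-viewer bitrate: 0.42×12.640 + 0.43×5.540 + 0.15×4.840 = 8.417 Mbps.
1000 Mbps = 1,000 Mbps; 1,000 / 8.417 = 118.81 → 118.

118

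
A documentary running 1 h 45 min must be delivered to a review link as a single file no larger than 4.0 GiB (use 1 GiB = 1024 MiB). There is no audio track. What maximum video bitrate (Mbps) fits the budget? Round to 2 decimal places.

Budget: 4.0 GiB = 34359.7 Mb.
1 h 45 min = 105 min = 6300 s
Total bitrate budget: 34359.7 Mb / 6300 s = 5.454 Mbps.

5.45 Mbps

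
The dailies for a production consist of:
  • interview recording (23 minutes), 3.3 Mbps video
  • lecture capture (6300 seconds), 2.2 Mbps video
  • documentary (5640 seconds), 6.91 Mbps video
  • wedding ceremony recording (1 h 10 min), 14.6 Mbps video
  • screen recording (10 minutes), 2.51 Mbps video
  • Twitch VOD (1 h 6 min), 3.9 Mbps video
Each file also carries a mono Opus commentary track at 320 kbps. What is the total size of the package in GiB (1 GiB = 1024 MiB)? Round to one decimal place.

16.6 GiB

Audio: 320 kbps = 0.320 Mbps.
interview recording: 3.620 Mbps × 1380 s = 4995.6 Mb
lecture capture: 2.520 Mbps × 6300 s = 15876.0 Mb
documentary: 7.230 Mbps × 5640 s = 40777.2 Mb
wedding ceremony recording: 14.920 Mbps × 4200 s = 62664.0 Mb
screen recording: 2.830 Mbps × 600 s = 1698.0 Mb
Twitch VOD: 4.220 Mbps × 3960 s = 16711.2 Mb
Total: 142722.0 Mb = 17840.2 MB.
= 16.62 GiB.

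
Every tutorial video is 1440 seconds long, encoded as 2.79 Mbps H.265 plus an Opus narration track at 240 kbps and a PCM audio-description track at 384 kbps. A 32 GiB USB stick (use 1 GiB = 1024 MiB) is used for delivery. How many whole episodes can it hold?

Audio total: 240 + 384 = 624 kbps = 0.624 Mbps.
Total bitrate: 3.414 Mbps.
Per item: 3.414 Mbps × 1440 s = 4,916 Mb = 614.5 MB.
Capacity: 32 GiB = 274,878 Mb; 55.91 items → 55 complete.

55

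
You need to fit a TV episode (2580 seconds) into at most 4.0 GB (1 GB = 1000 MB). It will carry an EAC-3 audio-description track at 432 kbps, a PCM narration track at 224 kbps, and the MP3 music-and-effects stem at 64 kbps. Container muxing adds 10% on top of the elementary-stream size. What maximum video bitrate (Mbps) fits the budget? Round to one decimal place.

Budget: 4.0 GB = 32000.0 Mb.
Stream payload after overhead: 32000.0 / 1.10 = 29090.9 Mb.
Total bitrate budget: 29090.9 Mb / 2580 s = 11.276 Mbps.
Audio total: 432 + 224 + 64 = 720 kbps = 0.720 Mbps.
Video: 11.276 − 0.720 = 10.556 Mbps.

10.6 Mbps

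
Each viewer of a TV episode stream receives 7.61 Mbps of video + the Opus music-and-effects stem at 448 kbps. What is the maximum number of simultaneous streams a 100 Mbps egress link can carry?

Audio: 448 kbps = 0.448 Mbps.
Per-viewer media rate: 8.058 Mbps.
100 Mbps = 100.0 Mbps; 100.0 / 8.058 = 12.41 → 12 viewers.

12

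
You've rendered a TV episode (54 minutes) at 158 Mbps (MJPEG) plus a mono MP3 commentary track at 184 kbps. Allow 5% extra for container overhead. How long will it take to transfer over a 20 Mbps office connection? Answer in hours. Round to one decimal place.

7.5 hours

54 min = 3240 s
Audio: 184 kbps = 0.184 Mbps.
Total bitrate: 158.184 Mbps.
File: 158.184 Mbps × 3240 s = 512516.2 Mb.
With 5% container overhead: ×1.05. → 538142.0 Mb.
At 20 Mbps: 538142.0 / 20 = 26907.1 s ≈ 7.47 hours.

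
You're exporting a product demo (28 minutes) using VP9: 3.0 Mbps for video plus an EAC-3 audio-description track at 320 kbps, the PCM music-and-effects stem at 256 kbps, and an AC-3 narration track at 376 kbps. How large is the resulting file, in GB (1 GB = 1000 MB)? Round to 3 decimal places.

28 min = 1680 s
Audio total: 320 + 256 + 376 = 952 kbps = 0.952 Mbps.
Total bitrate: 3.0 + 0.952 = 3.952 Mbps.
Stream data: 3.952 Mbps × 1680 s = 6639.4 Mb.
6,639 Mb ÷ 8 = 829.9 MB → 0.8299 GB.

0.830 GB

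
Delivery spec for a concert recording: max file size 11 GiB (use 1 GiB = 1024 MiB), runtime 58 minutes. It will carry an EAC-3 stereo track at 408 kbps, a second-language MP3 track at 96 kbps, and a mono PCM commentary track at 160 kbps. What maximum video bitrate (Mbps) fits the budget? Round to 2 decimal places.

Budget: 11 GiB = 94489.3 Mb.
58 min = 3480 s
Total bitrate budget: 94489.3 Mb / 3480 s = 27.152 Mbps.
Audio total: 408 + 96 + 160 = 664 kbps = 0.664 Mbps.
Video: 27.152 − 0.664 = 26.488 Mbps.

26.49 Mbps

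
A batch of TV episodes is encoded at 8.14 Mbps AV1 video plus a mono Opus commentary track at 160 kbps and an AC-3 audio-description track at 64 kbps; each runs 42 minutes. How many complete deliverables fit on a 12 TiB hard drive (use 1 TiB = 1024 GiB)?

5007

42 min = 2520 s
Audio total: 160 + 64 = 224 kbps = 0.224 Mbps.
Total bitrate: 8.364 Mbps.
Per item: 8.364 Mbps × 2520 s = 21,077 Mb = 2,635 MB.
Capacity: 12 TiB = 105,553,116 Mb; 5007.91 items → 5007 complete.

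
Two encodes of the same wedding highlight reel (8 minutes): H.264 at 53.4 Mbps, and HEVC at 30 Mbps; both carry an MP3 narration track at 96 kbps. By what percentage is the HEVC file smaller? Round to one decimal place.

8 min = 480 s
Audio: 96 kbps = 0.096 Mbps.
H.264: 53.496 Mbps × 480 s = 25678.1 Mb = 2.989 GiB.
HEVC: 30.096 Mbps × 480 s = 14446.1 Mb = 1.682 GiB.
Reduction: (1 − 1.682/2.989) × 100 = 43.74%.

43.7%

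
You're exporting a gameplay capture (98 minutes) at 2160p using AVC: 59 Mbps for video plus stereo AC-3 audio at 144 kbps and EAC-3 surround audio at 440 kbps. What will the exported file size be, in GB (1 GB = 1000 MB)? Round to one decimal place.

98 min = 5880 s
Audio total: 144 + 440 = 584 kbps = 0.584 Mbps.
Total bitrate: 59 + 0.584 = 59.584 Mbps.
Stream data: 59.584 Mbps × 5880 s = 350353.9 Mb.
350,354 Mb ÷ 8 = 43,794 MB → 43.79 GB.

43.8 GB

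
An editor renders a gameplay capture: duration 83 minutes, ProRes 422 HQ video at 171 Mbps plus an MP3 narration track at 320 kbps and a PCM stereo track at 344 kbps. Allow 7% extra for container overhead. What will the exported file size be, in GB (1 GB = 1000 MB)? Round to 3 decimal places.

114.341 GB

83 min = 4980 s
Audio total: 320 + 344 = 664 kbps = 0.664 Mbps.
Total bitrate: 171 + 0.664 = 171.664 Mbps.
Stream data: 171.664 Mbps × 4980 s = 854886.7 Mb.
With 7% container overhead: ×1.07.
914,729 Mb ÷ 8 = 114,341 MB → 114.3 GB.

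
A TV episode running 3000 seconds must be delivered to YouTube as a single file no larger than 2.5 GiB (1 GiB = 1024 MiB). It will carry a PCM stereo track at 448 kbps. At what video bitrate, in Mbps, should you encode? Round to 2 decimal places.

Budget: 2.5 GiB = 21474.8 Mb.
Total bitrate budget: 21474.8 Mb / 3000 s = 7.158 Mbps.
Audio: 448 kbps = 0.448 Mbps.
Video: 7.158 − 0.448 = 6.710 Mbps.

6.71 Mbps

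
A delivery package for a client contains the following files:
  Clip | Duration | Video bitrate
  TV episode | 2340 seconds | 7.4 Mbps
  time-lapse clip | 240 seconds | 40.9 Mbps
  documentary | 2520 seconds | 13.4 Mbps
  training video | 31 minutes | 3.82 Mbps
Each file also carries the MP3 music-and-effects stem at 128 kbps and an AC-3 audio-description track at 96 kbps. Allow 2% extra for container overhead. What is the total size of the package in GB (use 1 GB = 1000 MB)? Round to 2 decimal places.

8.87 GB

Audio total: 128 + 96 = 224 kbps = 0.224 Mbps.
TV episode: 7.624 Mbps × 2340 s × 1.02 = 18197.0 Mb
time-lapse clip: 41.124 Mbps × 240 s × 1.02 = 10067.2 Mb
documentary: 13.624 Mbps × 2520 s × 1.02 = 35019.1 Mb
training video: 4.044 Mbps × 1860 s × 1.02 = 7672.3 Mb
Total: 70955.5 Mb = 8869.4 MB.
= 8.869 GB.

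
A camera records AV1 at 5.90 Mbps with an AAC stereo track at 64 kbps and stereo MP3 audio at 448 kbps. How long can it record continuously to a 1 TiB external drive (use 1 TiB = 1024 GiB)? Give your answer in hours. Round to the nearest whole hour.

381 hours

Audio total: 64 + 448 = 512 kbps = 0.512 Mbps.
Total bitrate: 5.90 + 0.512 = 6.412 Mbps.
Capacity: 1 TiB = 8,796,093 Mb.
Recording time: 8,796,093 / 6.412 = 1,371,817 s ≈ 381 hours.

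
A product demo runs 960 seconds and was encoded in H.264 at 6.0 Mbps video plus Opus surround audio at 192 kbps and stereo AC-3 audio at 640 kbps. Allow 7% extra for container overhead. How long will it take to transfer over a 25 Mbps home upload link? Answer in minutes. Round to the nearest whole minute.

5 minutes

Audio total: 192 + 640 = 832 kbps = 0.832 Mbps.
Total bitrate: 6.832 Mbps.
File: 6.832 Mbps × 960 s = 6558.7 Mb.
With 7% container overhead: ×1.07. → 7017.8 Mb.
At 25 Mbps: 7017.8 / 25 = 280.7 s ≈ 4.68 minutes.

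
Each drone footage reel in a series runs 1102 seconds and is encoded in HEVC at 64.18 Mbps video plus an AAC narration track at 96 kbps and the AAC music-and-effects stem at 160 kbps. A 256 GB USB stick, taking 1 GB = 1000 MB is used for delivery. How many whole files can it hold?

Audio total: 96 + 160 = 256 kbps = 0.256 Mbps.
Total bitrate: 64.436 Mbps.
Per item: 64.436 Mbps × 1102 s = 71,008 Mb = 8,876 MB.
Capacity: 256 GB = 2,048,000 Mb; 28.84 items → 28 complete.

28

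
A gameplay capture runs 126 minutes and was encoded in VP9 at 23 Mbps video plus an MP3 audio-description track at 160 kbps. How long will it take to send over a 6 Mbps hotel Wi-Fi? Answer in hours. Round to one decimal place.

126 min = 7560 s
Audio: 160 kbps = 0.160 Mbps.
Total bitrate: 23.160 Mbps.
File: 23.160 Mbps × 7560 s = 175089.6 Mb.
At 6 Mbps: 175089.6 / 6 = 29181.6 s ≈ 8.11 hours.

8.1 hours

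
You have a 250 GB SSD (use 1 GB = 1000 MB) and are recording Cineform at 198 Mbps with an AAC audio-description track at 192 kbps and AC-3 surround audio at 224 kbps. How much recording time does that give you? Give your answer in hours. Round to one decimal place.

2.8 hours

Audio total: 192 + 224 = 416 kbps = 0.416 Mbps.
Total bitrate: 198 + 0.416 = 198.416 Mbps.
Capacity: 250 GB = 2,000,000 Mb.
Recording time: 2,000,000 / 198.416 = 10,080 s ≈ 2.80 hours.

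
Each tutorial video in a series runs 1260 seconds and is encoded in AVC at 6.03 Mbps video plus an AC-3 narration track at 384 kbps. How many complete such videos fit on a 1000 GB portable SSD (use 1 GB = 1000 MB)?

Audio: 384 kbps = 0.384 Mbps.
Total bitrate: 6.414 Mbps.
Per item: 6.414 Mbps × 1260 s = 8,082 Mb = 1,010 MB.
Capacity: 1000 GB = 8,000,000 Mb; 989.90 items → 989 complete.

989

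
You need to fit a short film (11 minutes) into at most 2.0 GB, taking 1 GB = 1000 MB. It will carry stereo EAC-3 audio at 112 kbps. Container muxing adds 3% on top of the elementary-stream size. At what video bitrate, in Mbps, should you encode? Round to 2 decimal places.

Budget: 2.0 GB = 16000.0 Mb.
Stream payload after overhead: 16000.0 / 1.03 = 15534.0 Mb.
11 min = 660 s
Total bitrate budget: 15534.0 Mb / 660 s = 23.536 Mbps.
Audio: 112 kbps = 0.112 Mbps.
Video: 23.536 − 0.112 = 23.424 Mbps.

23.42 Mbps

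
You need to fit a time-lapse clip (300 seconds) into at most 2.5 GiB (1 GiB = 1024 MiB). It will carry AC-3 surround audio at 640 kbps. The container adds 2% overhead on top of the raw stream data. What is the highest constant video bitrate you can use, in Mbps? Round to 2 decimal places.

69.54 Mbps

Budget: 2.5 GiB = 21474.8 Mb.
Stream payload after overhead: 21474.8 / 1.02 = 21053.8 Mb.
Total bitrate budget: 21053.8 Mb / 300 s = 70.179 Mbps.
Audio: 640 kbps = 0.640 Mbps.
Video: 70.179 − 0.640 = 69.539 Mbps.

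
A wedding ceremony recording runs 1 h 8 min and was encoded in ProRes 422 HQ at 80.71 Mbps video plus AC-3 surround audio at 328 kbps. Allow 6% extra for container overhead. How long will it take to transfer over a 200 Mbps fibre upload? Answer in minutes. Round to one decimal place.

1 h 8 min = 68 min = 4080 s
Audio: 328 kbps = 0.328 Mbps.
Total bitrate: 81.038 Mbps.
File: 81.038 Mbps × 4080 s = 330635.0 Mb.
With 6% container overhead: ×1.06. → 350473.1 Mb.
At 200 Mbps: 350473.1 / 200 = 1752.4 s ≈ 29.2 minutes.

29.2 minutes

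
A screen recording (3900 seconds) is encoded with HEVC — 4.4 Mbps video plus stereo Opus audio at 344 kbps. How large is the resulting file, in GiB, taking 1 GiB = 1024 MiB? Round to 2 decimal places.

Audio: 344 kbps = 0.344 Mbps.
Total bitrate: 4.4 + 0.344 = 4.744 Mbps.
Stream data: 4.744 Mbps × 3900 s = 18501.6 Mb.
18,502 Mb = 2,312,700,000 bytes ÷ 1,073,741,824 = 2.154 GiB.

2.15 GiB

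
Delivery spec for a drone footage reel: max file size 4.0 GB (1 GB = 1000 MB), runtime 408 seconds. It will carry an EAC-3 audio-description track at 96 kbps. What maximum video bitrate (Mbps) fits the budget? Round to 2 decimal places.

Budget: 4.0 GB = 32000.0 Mb.
Total bitrate budget: 32000.0 Mb / 408 s = 78.431 Mbps.
Audio: 96 kbps = 0.096 Mbps.
Video: 78.431 − 0.096 = 78.335 Mbps.

78.34 Mbps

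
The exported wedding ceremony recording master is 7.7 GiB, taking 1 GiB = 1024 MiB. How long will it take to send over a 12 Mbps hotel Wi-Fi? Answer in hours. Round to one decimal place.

1.5 hours

File: 7.7 GiB = 66142.5 Mb.
At 12 Mbps: 66142.5 / 12 = 5511.9 s ≈ 1.53 hours.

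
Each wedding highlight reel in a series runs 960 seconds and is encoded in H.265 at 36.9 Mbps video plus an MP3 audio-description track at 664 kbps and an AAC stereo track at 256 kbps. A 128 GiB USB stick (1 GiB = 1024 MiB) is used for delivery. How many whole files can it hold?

30

Audio total: 664 + 256 = 920 kbps = 0.920 Mbps.
Total bitrate: 37.820 Mbps.
Per item: 37.820 Mbps × 960 s = 36,307 Mb = 4,538 MB.
Capacity: 128 GiB = 1,099,512 Mb; 30.28 items → 30 complete.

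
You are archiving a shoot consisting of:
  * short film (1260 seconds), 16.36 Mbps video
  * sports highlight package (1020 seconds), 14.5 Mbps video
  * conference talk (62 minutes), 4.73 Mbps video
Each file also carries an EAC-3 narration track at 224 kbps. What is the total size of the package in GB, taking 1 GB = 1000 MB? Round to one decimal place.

Audio: 224 kbps = 0.224 Mbps.
short film: 16.584 Mbps × 1260 s = 20895.8 Mb
sports highlight package: 14.724 Mbps × 1020 s = 15018.5 Mb
conference talk: 4.954 Mbps × 3720 s = 18428.9 Mb
Total: 54343.2 Mb = 6792.9 MB.
= 6.793 GB.

6.8 GB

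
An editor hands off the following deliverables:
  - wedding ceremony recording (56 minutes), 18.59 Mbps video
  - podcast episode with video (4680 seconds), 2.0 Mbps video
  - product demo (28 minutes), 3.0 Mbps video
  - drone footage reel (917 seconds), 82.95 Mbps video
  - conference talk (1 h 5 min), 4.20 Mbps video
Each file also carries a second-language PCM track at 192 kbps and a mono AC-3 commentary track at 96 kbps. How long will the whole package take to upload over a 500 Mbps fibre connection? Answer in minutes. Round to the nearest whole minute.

Audio total: 192 + 96 = 288 kbps = 0.288 Mbps.
wedding ceremony recording: 18.878 Mbps × 3360 s = 63430.1 Mb
podcast episode with video: 2.288 Mbps × 4680 s = 10707.8 Mb
product demo: 3.288 Mbps × 1680 s = 5523.8 Mb
drone footage reel: 83.238 Mbps × 917 s = 76329.2 Mb
conference talk: 4.488 Mbps × 3900 s = 17503.2 Mb
Total: 173494.2 Mb = 21686.8 MB.
At 500 Mbps: 173494.2 / 500 = 347 s ≈ 5.78 minutes.

6 minutes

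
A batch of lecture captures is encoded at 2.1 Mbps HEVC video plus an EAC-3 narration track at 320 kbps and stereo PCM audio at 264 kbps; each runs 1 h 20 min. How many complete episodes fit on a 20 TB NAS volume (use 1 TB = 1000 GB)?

1 h 20 min = 80 min = 4800 s
Audio total: 320 + 264 = 584 kbps = 0.584 Mbps.
Total bitrate: 2.684 Mbps.
Per item: 2.684 Mbps × 4800 s = 12,883 Mb = 1,610 MB.
Capacity: 20 TB = 160,000,000 Mb; 12419.27 items → 12419 complete.

12419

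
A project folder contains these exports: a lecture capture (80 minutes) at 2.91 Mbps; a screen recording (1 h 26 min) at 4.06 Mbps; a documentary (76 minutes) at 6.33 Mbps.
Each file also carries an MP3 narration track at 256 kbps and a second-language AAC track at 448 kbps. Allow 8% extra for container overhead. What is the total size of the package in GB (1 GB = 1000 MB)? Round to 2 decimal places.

9.99 GB

Audio total: 256 + 448 = 704 kbps = 0.704 Mbps.
lecture capture: 3.614 Mbps × 4800 s × 1.08 = 18735.0 Mb
screen recording: 4.764 Mbps × 5160 s × 1.08 = 26548.8 Mb
documentary: 7.034 Mbps × 4560 s × 1.08 = 34641.0 Mb
Total: 79924.8 Mb = 9990.6 MB.
= 9.991 GB.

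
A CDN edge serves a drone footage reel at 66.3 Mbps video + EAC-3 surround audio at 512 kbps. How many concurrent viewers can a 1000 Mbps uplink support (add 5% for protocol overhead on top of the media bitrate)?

Audio: 512 kbps = 0.512 Mbps.
Per-viewer media rate: 66.812 Mbps.
On the wire with 5% overhead: 70.153 Mbps.
1000 Mbps = 1,000 Mbps; 1,000 / 70.153 = 14.25 → 14 viewers.

14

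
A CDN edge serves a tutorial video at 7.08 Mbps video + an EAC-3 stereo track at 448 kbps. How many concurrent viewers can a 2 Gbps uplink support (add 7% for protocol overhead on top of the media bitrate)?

Audio: 448 kbps = 0.448 Mbps.
Per-viewer media rate: 7.528 Mbps.
On the wire with 7% overhead: 8.055 Mbps.
2 Gbps = 2,000 Mbps; 2,000 / 8.055 = 248.29 → 248 viewers.

248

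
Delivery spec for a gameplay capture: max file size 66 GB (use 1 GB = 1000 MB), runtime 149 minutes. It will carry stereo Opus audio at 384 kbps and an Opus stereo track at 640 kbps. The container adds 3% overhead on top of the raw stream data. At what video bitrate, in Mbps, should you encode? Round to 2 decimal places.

56.32 Mbps

Budget: 66 GB = 528000.0 Mb.
Stream payload after overhead: 528000.0 / 1.03 = 512621.4 Mb.
149 min = 8940 s
Total bitrate budget: 512621.4 Mb / 8940 s = 57.340 Mbps.
Audio total: 384 + 640 = 1024 kbps = 1.024 Mbps.
Video: 57.340 − 1.024 = 56.316 Mbps.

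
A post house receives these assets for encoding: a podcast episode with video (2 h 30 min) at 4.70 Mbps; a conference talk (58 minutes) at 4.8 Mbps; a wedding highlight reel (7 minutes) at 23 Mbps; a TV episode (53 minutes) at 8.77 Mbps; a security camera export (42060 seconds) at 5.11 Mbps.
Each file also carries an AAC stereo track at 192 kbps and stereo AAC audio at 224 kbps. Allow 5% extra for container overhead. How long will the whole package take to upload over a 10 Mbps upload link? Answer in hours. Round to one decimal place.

9.8 hours

Audio total: 192 + 224 = 416 kbps = 0.416 Mbps.
podcast episode with video: 5.116 Mbps × 9000 s × 1.05 = 48346.2 Mb
conference talk: 5.216 Mbps × 3480 s × 1.05 = 19059.3 Mb
wedding highlight reel: 23.416 Mbps × 420 s × 1.05 = 10326.5 Mb
TV episode: 9.186 Mbps × 3180 s × 1.05 = 30672.1 Mb
security camera export: 5.526 Mbps × 42060 s × 1.05 = 244044.7 Mb
Total: 352448.7 Mb = 44056.1 MB.
At 10 Mbps: 352448.7 / 10 = 35245 s ≈ 9.79 hours.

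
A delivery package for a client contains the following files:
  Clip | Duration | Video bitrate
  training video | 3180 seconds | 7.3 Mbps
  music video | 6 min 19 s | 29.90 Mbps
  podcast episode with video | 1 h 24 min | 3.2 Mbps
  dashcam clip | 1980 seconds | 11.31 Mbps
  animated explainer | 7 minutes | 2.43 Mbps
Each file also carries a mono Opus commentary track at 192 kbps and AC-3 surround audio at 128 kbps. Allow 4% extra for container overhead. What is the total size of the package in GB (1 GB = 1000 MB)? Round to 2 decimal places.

10.09 GB

Audio total: 192 + 128 = 320 kbps = 0.320 Mbps.
training video: 7.620 Mbps × 3180 s × 1.04 = 25200.9 Mb
music video: 30.220 Mbps × 379 s × 1.04 = 11911.5 Mb
podcast episode with video: 3.520 Mbps × 5040 s × 1.04 = 18450.4 Mb
dashcam clip: 11.630 Mbps × 1980 s × 1.04 = 23948.5 Mb
animated explainer: 2.750 Mbps × 420 s × 1.04 = 1201.2 Mb
Total: 80712.5 Mb = 10089.1 MB.
= 10.09 GB.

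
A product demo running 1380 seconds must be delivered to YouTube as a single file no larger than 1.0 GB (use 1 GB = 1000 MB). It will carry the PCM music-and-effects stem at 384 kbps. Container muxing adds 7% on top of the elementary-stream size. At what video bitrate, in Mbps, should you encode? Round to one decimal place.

5.0 Mbps

Budget: 1.0 GB = 8000.0 Mb.
Stream payload after overhead: 8000.0 / 1.07 = 7476.6 Mb.
Total bitrate budget: 7476.6 Mb / 1380 s = 5.418 Mbps.
Audio: 384 kbps = 0.384 Mbps.
Video: 5.418 − 0.384 = 5.034 Mbps.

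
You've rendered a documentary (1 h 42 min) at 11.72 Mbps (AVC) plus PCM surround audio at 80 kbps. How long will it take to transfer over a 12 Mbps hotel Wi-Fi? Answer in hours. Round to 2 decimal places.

1.67 hours

1 h 42 min = 102 min = 6120 s
Audio: 80 kbps = 0.080 Mbps.
Total bitrate: 11.800 Mbps.
File: 11.800 Mbps × 6120 s = 72216.0 Mb.
At 12 Mbps: 72216.0 / 12 = 6018.0 s ≈ 1.67 hours.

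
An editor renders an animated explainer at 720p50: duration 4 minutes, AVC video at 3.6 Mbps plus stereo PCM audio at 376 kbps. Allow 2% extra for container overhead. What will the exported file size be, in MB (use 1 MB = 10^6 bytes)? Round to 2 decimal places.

4 min = 240 s
Audio: 376 kbps = 0.376 Mbps.
Total bitrate: 3.6 + 0.376 = 3.976 Mbps.
Stream data: 3.976 Mbps × 240 s = 954.2 Mb.
With 2% container overhead: ×1.02.
973.3 Mb ÷ 8 = 121.7 MB → 121.7 MB.

121.67 MB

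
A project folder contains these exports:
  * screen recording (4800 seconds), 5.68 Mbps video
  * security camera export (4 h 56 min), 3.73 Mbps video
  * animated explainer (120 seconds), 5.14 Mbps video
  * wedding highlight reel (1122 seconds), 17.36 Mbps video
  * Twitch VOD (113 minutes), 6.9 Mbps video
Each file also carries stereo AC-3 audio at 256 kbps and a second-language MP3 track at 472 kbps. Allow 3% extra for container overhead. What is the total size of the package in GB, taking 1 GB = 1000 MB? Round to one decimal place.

Audio total: 256 + 472 = 728 kbps = 0.728 Mbps.
screen recording: 6.408 Mbps × 4800 s × 1.03 = 31681.2 Mb
security camera export: 4.458 Mbps × 17760 s × 1.03 = 81549.3 Mb
animated explainer: 5.868 Mbps × 120 s × 1.03 = 725.3 Mb
wedding highlight reel: 18.088 Mbps × 1122 s × 1.03 = 20903.6 Mb
Twitch VOD: 7.628 Mbps × 6780 s × 1.03 = 53269.4 Mb
Total: 188128.7 Mb = 23516.1 MB.
= 23.52 GB.

23.5 GB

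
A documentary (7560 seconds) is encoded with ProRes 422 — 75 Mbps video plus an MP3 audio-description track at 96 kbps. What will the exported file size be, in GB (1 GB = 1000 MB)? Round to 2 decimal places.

70.97 GB

Audio: 96 kbps = 0.096 Mbps.
Total bitrate: 75 + 0.096 = 75.096 Mbps.
Stream data: 75.096 Mbps × 7560 s = 567725.8 Mb.
567,726 Mb ÷ 8 = 70,966 MB → 70.97 GB.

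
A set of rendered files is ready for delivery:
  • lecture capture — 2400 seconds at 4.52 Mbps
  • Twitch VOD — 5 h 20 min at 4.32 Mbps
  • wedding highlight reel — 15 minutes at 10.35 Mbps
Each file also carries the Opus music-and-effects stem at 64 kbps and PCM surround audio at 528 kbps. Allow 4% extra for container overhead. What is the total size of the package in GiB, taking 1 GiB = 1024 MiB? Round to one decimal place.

14.1 GiB

Audio total: 64 + 528 = 592 kbps = 0.592 Mbps.
lecture capture: 5.112 Mbps × 2400 s × 1.04 = 12759.6 Mb
Twitch VOD: 4.912 Mbps × 19200 s × 1.04 = 98082.8 Mb
wedding highlight reel: 10.942 Mbps × 900 s × 1.04 = 10241.7 Mb
Total: 121084.1 Mb = 15135.5 MB.
= 14.10 GiB.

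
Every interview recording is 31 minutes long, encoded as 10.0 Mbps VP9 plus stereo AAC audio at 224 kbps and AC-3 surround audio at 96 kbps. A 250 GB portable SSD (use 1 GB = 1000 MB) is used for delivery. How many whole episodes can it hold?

31 min = 1860 s
Audio total: 224 + 96 = 320 kbps = 0.320 Mbps.
Total bitrate: 10.320 Mbps.
Per item: 10.320 Mbps × 1860 s = 19,195 Mb = 2,399 MB.
Capacity: 250 GB = 2,000,000 Mb; 104.19 items → 104 complete.

104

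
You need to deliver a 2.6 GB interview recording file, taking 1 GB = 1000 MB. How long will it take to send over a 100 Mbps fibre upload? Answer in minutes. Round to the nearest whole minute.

3 minutes

File: 2.6 GB = 20800.0 Mb.
At 100 Mbps: 20800.0 / 100 = 208.0 s ≈ 3.47 minutes.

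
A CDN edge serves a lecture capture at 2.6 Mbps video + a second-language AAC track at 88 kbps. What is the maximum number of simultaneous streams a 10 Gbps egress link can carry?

3720

Audio: 88 kbps = 0.088 Mbps.
Per-viewer media rate: 2.688 Mbps.
10 Gbps = 10,000 Mbps; 10,000 / 2.688 = 3720.24 → 3720 viewers.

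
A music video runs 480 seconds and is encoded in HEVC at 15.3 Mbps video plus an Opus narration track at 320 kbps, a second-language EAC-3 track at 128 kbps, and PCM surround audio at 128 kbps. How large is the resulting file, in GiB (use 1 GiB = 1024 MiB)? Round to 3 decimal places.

0.887 GiB

Audio total: 320 + 128 + 128 = 576 kbps = 0.576 Mbps.
Total bitrate: 15.3 + 0.576 = 15.876 Mbps.
Stream data: 15.876 Mbps × 480 s = 7620.5 Mb.
7,620 Mb = 952,560,000 bytes ÷ 1,073,741,824 = 0.8871 GiB.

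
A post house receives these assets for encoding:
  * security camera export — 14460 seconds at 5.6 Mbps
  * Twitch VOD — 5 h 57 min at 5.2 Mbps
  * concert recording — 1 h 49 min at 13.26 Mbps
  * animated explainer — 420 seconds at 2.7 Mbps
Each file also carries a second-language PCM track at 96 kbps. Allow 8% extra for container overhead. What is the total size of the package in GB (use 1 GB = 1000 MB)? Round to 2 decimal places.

Audio: 96 kbps = 0.096 Mbps.
security camera export: 5.696 Mbps × 14460 s × 1.08 = 88953.3 Mb
Twitch VOD: 5.296 Mbps × 21420 s × 1.08 = 122515.5 Mb
concert recording: 13.356 Mbps × 6540 s × 1.08 = 94336.1 Mb
animated explainer: 2.796 Mbps × 420 s × 1.08 = 1268.3 Mb
Total: 307073.2 Mb = 38384.2 MB.
= 38.38 GB.

38.38 GB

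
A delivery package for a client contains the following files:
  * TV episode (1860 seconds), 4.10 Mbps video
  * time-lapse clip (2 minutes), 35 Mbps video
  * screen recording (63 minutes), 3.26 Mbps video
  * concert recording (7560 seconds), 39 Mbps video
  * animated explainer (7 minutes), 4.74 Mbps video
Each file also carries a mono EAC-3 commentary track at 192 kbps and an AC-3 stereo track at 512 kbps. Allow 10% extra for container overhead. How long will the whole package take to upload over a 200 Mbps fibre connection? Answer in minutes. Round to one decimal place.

30.3 minutes

Audio total: 192 + 512 = 704 kbps = 0.704 Mbps.
TV episode: 4.804 Mbps × 1860 s × 1.10 = 9829.0 Mb
time-lapse clip: 35.704 Mbps × 120 s × 1.10 = 4712.9 Mb
screen recording: 3.964 Mbps × 3780 s × 1.10 = 16482.3 Mb
concert recording: 39.704 Mbps × 7560 s × 1.10 = 330178.5 Mb
animated explainer: 5.444 Mbps × 420 s × 1.10 = 2515.1 Mb
Total: 363717.8 Mb = 45464.7 MB.
At 200 Mbps: 363717.8 / 200 = 1819 s ≈ 30.3 minutes.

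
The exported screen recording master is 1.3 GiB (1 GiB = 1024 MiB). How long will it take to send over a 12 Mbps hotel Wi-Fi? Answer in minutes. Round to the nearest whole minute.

16 minutes

File: 1.3 GiB = 11166.9 Mb.
At 12 Mbps: 11166.9 / 12 = 930.6 s ≈ 15.5 minutes.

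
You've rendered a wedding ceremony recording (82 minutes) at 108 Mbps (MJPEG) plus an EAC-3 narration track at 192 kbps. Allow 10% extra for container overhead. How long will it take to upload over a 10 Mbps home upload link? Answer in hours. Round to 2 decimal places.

16.26 hours

82 min = 4920 s
Audio: 192 kbps = 0.192 Mbps.
Total bitrate: 108.192 Mbps.
File: 108.192 Mbps × 4920 s = 532304.6 Mb.
With 10% container overhead: ×1.10. → 585535.1 Mb.
At 10 Mbps: 585535.1 / 10 = 58553.5 s ≈ 16.3 hours.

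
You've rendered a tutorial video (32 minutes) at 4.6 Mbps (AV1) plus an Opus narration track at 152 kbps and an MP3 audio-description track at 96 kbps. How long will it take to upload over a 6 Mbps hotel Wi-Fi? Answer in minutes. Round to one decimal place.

25.9 minutes

32 min = 1920 s
Audio total: 152 + 96 = 248 kbps = 0.248 Mbps.
Total bitrate: 4.848 Mbps.
File: 4.848 Mbps × 1920 s = 9308.2 Mb.
At 6 Mbps: 9308.2 / 6 = 1551.4 s ≈ 25.9 minutes.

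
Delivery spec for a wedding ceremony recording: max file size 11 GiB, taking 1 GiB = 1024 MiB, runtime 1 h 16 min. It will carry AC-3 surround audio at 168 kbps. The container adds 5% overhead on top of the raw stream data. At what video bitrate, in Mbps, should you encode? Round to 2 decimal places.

19.57 Mbps

Budget: 11 GiB = 94489.3 Mb.
Stream payload after overhead: 94489.3 / 1.05 = 89989.8 Mb.
1 h 16 min = 76 min = 4560 s
Total bitrate budget: 89989.8 Mb / 4560 s = 19.735 Mbps.
Audio: 168 kbps = 0.168 Mbps.
Video: 19.735 − 0.168 = 19.567 Mbps.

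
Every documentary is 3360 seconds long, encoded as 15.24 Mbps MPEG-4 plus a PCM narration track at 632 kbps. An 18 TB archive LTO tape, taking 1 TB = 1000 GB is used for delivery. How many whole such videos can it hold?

Audio: 632 kbps = 0.632 Mbps.
Total bitrate: 15.872 Mbps.
Per item: 15.872 Mbps × 3360 s = 53,330 Mb = 6,666 MB.
Capacity: 18 TB = 144,000,000 Mb; 2700.17 items → 2700 complete.

2700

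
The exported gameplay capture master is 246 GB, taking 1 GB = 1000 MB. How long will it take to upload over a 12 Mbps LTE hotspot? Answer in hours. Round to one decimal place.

45.6 hours

File: 246 GB = 1968000.0 Mb.
At 12 Mbps: 1968000.0 / 12 = 164000.0 s ≈ 45.6 hours.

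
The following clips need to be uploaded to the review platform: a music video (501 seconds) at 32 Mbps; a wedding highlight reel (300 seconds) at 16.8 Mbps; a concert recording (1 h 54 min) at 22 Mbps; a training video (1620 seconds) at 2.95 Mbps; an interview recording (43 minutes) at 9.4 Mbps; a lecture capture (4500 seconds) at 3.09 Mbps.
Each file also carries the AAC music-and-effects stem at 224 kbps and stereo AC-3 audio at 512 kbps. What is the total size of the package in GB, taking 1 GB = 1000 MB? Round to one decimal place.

Audio total: 224 + 512 = 736 kbps = 0.736 Mbps.
music video: 32.736 Mbps × 501 s = 16400.7 Mb
wedding highlight reel: 17.536 Mbps × 300 s = 5260.8 Mb
concert recording: 22.736 Mbps × 6840 s = 155514.2 Mb
training video: 3.686 Mbps × 1620 s = 5971.3 Mb
interview recording: 10.136 Mbps × 2580 s = 26150.9 Mb
lecture capture: 3.826 Mbps × 4500 s = 17217.0 Mb
Total: 226515.0 Mb = 28314.4 MB.
= 28.31 GB.

28.3 GB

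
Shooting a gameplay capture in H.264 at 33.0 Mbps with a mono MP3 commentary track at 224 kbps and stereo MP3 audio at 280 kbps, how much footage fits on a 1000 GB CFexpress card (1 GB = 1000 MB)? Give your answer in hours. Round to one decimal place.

Audio total: 224 + 280 = 504 kbps = 0.504 Mbps.
Total bitrate: 33.0 + 0.504 = 33.504 Mbps.
Capacity: 1000 GB = 8,000,000 Mb.
Recording time: 8,000,000 / 33.504 = 238,777 s ≈ 66.3 hours.

66.3 hours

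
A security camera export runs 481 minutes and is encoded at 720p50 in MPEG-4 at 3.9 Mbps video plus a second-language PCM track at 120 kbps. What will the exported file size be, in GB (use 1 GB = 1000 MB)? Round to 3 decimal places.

14.502 GB

481 min = 28860 s
Audio: 120 kbps = 0.120 Mbps.
Total bitrate: 3.9 + 0.120 = 4.020 Mbps.
Stream data: 4.020 Mbps × 28860 s = 116017.2 Mb.
116,017 Mb ÷ 8 = 14,502 MB → 14.50 GB.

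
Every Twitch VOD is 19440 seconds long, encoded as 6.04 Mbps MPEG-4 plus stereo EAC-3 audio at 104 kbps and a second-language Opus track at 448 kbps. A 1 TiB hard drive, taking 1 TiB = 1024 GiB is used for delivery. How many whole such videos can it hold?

68

Audio total: 104 + 448 = 552 kbps = 0.552 Mbps.
Total bitrate: 6.592 Mbps.
Per item: 6.592 Mbps × 19440 s = 128,148 Mb = 16,019 MB.
Capacity: 1 TiB = 8,796,093 Mb; 68.64 items → 68 complete.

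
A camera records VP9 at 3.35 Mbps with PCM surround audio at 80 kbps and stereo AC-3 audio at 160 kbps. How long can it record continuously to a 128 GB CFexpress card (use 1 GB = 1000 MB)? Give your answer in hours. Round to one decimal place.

Audio total: 80 + 160 = 240 kbps = 0.240 Mbps.
Total bitrate: 3.35 + 0.240 = 3.590 Mbps.
Capacity: 128 GB = 1,024,000 Mb.
Recording time: 1,024,000 / 3.590 = 285,237 s ≈ 79.2 hours.

79.2 hours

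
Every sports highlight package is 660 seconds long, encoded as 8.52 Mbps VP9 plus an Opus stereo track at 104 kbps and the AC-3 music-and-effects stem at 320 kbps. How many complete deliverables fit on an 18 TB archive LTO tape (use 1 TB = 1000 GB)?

Audio total: 104 + 320 = 424 kbps = 0.424 Mbps.
Total bitrate: 8.944 Mbps.
Per item: 8.944 Mbps × 660 s = 5,903 Mb = 737.9 MB.
Capacity: 18 TB = 144,000,000 Mb; 24394.21 items → 24394 complete.

24394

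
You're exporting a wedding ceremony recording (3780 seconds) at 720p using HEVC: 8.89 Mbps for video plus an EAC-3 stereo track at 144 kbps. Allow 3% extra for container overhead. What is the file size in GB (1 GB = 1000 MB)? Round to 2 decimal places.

4.40 GB

Audio: 144 kbps = 0.144 Mbps.
Total bitrate: 8.89 + 0.144 = 9.034 Mbps.
Stream data: 9.034 Mbps × 3780 s = 34148.5 Mb.
With 3% container overhead: ×1.03.
35,173 Mb ÷ 8 = 4,397 MB → 4.397 GB.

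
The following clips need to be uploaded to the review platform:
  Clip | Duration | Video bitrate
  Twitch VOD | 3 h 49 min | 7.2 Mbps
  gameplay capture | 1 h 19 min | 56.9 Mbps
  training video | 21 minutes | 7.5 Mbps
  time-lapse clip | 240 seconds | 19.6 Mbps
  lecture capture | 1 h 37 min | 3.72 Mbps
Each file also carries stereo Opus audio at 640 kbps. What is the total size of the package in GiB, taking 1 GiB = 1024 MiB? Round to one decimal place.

49.0 GiB

Audio: 640 kbps = 0.640 Mbps.
Twitch VOD: 7.840 Mbps × 13740 s = 107721.6 Mb
gameplay capture: 57.540 Mbps × 4740 s = 272739.6 Mb
training video: 8.140 Mbps × 1260 s = 10256.4 Mb
time-lapse clip: 20.240 Mbps × 240 s = 4857.6 Mb
lecture capture: 4.360 Mbps × 5820 s = 25375.2 Mb
Total: 420950.4 Mb = 52618.8 MB.
= 49.01 GiB.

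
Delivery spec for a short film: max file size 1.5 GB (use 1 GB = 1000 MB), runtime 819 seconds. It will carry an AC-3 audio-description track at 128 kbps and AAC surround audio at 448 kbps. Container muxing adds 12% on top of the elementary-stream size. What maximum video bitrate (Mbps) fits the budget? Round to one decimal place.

12.5 Mbps

Budget: 1.5 GB = 12000.0 Mb.
Stream payload after overhead: 12000.0 / 1.12 = 10714.3 Mb.
Total bitrate budget: 10714.3 Mb / 819 s = 13.082 Mbps.
Audio total: 128 + 448 = 576 kbps = 0.576 Mbps.
Video: 13.082 − 0.576 = 12.506 Mbps.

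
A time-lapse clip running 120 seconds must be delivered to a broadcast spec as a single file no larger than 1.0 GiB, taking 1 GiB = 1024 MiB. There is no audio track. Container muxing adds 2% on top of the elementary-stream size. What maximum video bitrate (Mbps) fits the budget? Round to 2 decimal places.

Budget: 1.0 GiB = 8589.9 Mb.
Stream payload after overhead: 8589.9 / 1.02 = 8421.5 Mb.
Total bitrate budget: 8421.5 Mb / 120 s = 70.179 Mbps.

70.18 Mbps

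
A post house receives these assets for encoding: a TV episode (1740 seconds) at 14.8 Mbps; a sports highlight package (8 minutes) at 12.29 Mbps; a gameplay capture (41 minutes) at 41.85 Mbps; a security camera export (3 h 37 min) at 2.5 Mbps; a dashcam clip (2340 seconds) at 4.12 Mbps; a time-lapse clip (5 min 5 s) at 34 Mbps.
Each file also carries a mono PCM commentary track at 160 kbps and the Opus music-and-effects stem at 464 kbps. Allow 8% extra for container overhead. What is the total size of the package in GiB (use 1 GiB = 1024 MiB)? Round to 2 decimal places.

25.13 GiB

Audio total: 160 + 464 = 624 kbps = 0.624 Mbps.
TV episode: 15.424 Mbps × 1740 s × 1.08 = 28984.8 Mb
sports highlight package: 12.914 Mbps × 480 s × 1.08 = 6694.6 Mb
gameplay capture: 42.474 Mbps × 2460 s × 1.08 = 112844.9 Mb
security camera export: 3.124 Mbps × 13020 s × 1.08 = 43928.4 Mb
dashcam clip: 4.744 Mbps × 2340 s × 1.08 = 11989.0 Mb
time-lapse clip: 34.624 Mbps × 305 s × 1.08 = 11405.1 Mb
Total: 215846.9 Mb = 26980.9 MB.
= 25.13 GiB.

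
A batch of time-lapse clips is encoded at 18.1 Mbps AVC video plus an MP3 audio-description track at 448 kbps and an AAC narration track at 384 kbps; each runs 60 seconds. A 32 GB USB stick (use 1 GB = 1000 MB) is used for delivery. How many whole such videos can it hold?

225

Audio total: 448 + 384 = 832 kbps = 0.832 Mbps.
Total bitrate: 18.932 Mbps.
Per item: 18.932 Mbps × 60 s = 1,136 Mb = 142.0 MB.
Capacity: 32 GB = 256,000 Mb; 225.37 items → 225 complete.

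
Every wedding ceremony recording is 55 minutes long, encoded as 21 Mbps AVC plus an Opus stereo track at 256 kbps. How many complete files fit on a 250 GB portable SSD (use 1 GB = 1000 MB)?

28

55 min = 3300 s
Audio: 256 kbps = 0.256 Mbps.
Total bitrate: 21.256 Mbps.
Per item: 21.256 Mbps × 3300 s = 70,145 Mb = 8,768 MB.
Capacity: 250 GB = 2,000,000 Mb; 28.51 items → 28 complete.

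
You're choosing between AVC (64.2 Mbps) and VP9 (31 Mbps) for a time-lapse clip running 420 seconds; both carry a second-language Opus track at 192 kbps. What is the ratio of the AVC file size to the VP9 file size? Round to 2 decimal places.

2.06

Audio: 192 kbps = 0.192 Mbps.
AVC: 64.392 Mbps × 420 s = 27044.6 Mb = 3.148 GiB.
VP9: 31.192 Mbps × 420 s = 13100.6 Mb = 1.525 GiB.
Ratio: 3.148 / 1.525 = 2.064.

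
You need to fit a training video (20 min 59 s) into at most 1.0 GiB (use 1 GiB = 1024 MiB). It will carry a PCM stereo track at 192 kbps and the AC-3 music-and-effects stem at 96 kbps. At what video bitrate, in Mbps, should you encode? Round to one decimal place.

6.5 Mbps

Budget: 1.0 GiB = 8589.9 Mb.
20 min 59 s = 1259 s
Total bitrate budget: 8589.9 Mb / 1259 s = 6.823 Mbps.
Audio total: 192 + 96 = 288 kbps = 0.288 Mbps.
Video: 6.823 − 0.288 = 6.535 Mbps.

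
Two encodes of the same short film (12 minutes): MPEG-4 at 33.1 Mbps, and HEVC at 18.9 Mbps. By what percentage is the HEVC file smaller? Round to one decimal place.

12 min = 720 s
MPEG-4: 33.100 Mbps × 720 s = 23832.0 Mb = 2.774 GiB.
HEVC: 18.900 Mbps × 720 s = 13608.0 Mb = 1.584 GiB.
Reduction: (1 − 1.584/2.774) × 100 = 42.90%.

42.9%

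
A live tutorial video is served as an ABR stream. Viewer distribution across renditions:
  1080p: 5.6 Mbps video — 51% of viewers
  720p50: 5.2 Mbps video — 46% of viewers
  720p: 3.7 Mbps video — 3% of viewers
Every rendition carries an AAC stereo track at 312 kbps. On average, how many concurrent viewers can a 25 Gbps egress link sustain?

Audio: 312 kbps = 0.312 Mbps.
Average per-viewer bitrate: 0.51×5.912 + 0.46×5.512 + 0.03×4.012 = 5.671 Mbps.
25 Gbps = 25,000 Mbps; 25,000 / 5.671 = 4408.39 → 4408.

4408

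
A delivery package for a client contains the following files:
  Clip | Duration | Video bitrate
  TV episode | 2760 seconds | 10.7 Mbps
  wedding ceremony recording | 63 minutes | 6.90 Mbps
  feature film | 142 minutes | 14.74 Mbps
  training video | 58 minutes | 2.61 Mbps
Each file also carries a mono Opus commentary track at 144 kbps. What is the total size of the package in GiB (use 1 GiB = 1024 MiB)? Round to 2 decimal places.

22.46 GiB

Audio: 144 kbps = 0.144 Mbps.
TV episode: 10.844 Mbps × 2760 s = 29929.4 Mb
wedding ceremony recording: 7.044 Mbps × 3780 s = 26626.3 Mb
feature film: 14.884 Mbps × 8520 s = 126811.7 Mb
training video: 2.754 Mbps × 3480 s = 9583.9 Mb
Total: 192951.4 Mb = 24118.9 MB.
= 22.46 GiB.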